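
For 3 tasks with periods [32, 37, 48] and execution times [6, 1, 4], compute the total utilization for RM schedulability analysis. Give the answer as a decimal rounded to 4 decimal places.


Compute individual utilizations (exact fractions):
  Task 1: C/T = 6/32 = 3/16 (approx. 0.1875)
  Task 2: C/T = 1/37 (approx. 0.027)
  Task 3: C/T = 4/48 = 1/12 (approx. 0.0833)
Total utilization U = 3/16 + 1/37 + 1/12 = 529/1776
Rounded to 4 decimal places: U = 0.2979
RM (Liu & Layland) bound for 3 tasks = 0.779763; compare with U = 529/1776 (approx. 0.297860)
U <= bound, so schedulable by RM sufficient condition.

0.2979


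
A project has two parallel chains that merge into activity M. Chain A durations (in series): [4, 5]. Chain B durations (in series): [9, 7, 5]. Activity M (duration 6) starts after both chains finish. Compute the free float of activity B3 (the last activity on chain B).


ES(B3) = sum of predecessors on chain B = 16
EF(B3) = ES + duration = 16 + 5 = 21
Successor of B3 is M. ES(M) = max(sum(A), sum(B)) = max(9, 21) = 21
Free float = ES(successor) - EF(current) = 21 - 21 = 0

0


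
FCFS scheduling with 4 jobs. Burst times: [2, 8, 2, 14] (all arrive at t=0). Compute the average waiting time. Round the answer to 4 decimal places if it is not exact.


FCFS order (as given): [2, 8, 2, 14]
Waiting times:
  Job 1: wait = 0
  Job 2: wait = 2
  Job 3: wait = 10
  Job 4: wait = 12
Sum of waiting times = 24
Average waiting time = 24/4 = 6.0

6.0


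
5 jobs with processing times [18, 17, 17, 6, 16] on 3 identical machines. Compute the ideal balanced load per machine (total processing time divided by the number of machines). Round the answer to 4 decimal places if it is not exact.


Total processing time = 18 + 17 + 17 + 6 + 16 = 74
Number of machines = 3
Ideal balanced load = 74 / 3 = 24.6667

24.6667


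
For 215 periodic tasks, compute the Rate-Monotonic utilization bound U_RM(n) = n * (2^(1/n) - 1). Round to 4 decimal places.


Compute 2^(1/215) = 1.0032291429
Subtract 1: 1.0032291429 - 1 = 0.0032291429
Multiply by n: 215 * 0.0032291429 = 0.6942657235
Round to 4 dp: 0.6943

0.6943


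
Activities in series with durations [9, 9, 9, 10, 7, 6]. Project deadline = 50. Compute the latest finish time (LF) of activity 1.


LF(activity 1) = deadline - sum of successor durations
Successors: activities 2 through 6 with durations [9, 9, 10, 7, 6]
Sum of successor durations = 41
LF = 50 - 41 = 9

9


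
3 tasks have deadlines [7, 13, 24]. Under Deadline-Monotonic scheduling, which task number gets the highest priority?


Sort tasks by relative deadline (ascending):
  Task 1: deadline = 7
  Task 2: deadline = 13
  Task 3: deadline = 24
Priority order (highest first): [1, 2, 3]
Highest priority task = 1

1


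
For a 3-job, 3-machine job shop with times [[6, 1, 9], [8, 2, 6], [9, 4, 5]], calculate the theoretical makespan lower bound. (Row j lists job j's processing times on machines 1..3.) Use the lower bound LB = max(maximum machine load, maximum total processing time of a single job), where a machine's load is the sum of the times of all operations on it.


Machine loads:
  Machine 1: 6 + 8 + 9 = 23
  Machine 2: 1 + 2 + 4 = 7
  Machine 3: 9 + 6 + 5 = 20
Max machine load = 23
Job totals:
  Job 1: 16
  Job 2: 16
  Job 3: 18
Max job total = 18
Lower bound = max(23, 18) = 23

23


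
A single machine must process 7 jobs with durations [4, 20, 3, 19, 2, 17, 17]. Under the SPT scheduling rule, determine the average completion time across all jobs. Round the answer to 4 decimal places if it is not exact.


Sort jobs by processing time (SPT order): [2, 3, 4, 17, 17, 19, 20]
Compute completion times sequentially:
  Job 1: processing = 2, completes at 2
  Job 2: processing = 3, completes at 5
  Job 3: processing = 4, completes at 9
  Job 4: processing = 17, completes at 26
  Job 5: processing = 17, completes at 43
  Job 6: processing = 19, completes at 62
  Job 7: processing = 20, completes at 82
Sum of completion times = 229
Average completion time = 229/7 = 32.7143

32.7143


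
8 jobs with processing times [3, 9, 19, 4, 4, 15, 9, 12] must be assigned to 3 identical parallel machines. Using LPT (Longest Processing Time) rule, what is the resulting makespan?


Sort jobs in decreasing order (LPT): [19, 15, 12, 9, 9, 4, 4, 3]
Assign each job to the least loaded machine:
  Machine 1: jobs [19, 4, 3], load = 26
  Machine 2: jobs [15, 9], load = 24
  Machine 3: jobs [12, 9, 4], load = 25
Makespan = max load = 26

26


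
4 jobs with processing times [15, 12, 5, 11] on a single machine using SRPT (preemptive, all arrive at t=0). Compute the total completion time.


Since all jobs arrive at t=0, SRPT equals SPT ordering.
SPT order: [5, 11, 12, 15]
Completion times:
  Job 1: p=5, C=5
  Job 2: p=11, C=16
  Job 3: p=12, C=28
  Job 4: p=15, C=43
Total completion time = 5 + 16 + 28 + 43 = 92

92


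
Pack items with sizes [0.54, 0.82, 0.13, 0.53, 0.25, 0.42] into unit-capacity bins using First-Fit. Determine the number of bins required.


Place items sequentially using First-Fit:
  Item 0.54 -> new Bin 1
  Item 0.82 -> new Bin 2
  Item 0.13 -> Bin 1 (now 0.67)
  Item 0.53 -> new Bin 3
  Item 0.25 -> Bin 1 (now 0.92)
  Item 0.42 -> Bin 3 (now 0.95)
Total bins used = 3

3


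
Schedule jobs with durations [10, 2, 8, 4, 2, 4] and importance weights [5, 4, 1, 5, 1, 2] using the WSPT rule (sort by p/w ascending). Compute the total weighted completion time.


Compute p/w ratios and sort ascending (WSPT): [(2, 4), (4, 5), (10, 5), (2, 1), (4, 2), (8, 1)]
Compute weighted completion times:
  Job (p=2,w=4): C=2, w*C=4*2=8
  Job (p=4,w=5): C=6, w*C=5*6=30
  Job (p=10,w=5): C=16, w*C=5*16=80
  Job (p=2,w=1): C=18, w*C=1*18=18
  Job (p=4,w=2): C=22, w*C=2*22=44
  Job (p=8,w=1): C=30, w*C=1*30=30
Total weighted completion time = 210

210


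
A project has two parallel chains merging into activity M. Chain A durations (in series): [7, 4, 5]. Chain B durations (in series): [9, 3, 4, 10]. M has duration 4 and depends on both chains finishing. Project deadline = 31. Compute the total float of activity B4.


Forward pass: ES(B4) = sum of predecessors on chain B = 16
EF = ES + duration = 16 + 10 = 26
Backward pass: LF(M) = deadline = 31; LS(M) = 31 - 4 = 27
LF(B4) = LS(M) - sum(successors on chain B) = 27 - 0 = 27
LS = LF - duration = 27 - 10 = 17
Total float = LS - ES = 17 - 16 = 1

1


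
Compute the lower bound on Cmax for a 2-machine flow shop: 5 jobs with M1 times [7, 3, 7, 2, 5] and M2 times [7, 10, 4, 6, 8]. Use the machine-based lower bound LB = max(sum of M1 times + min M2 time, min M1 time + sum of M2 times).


LB1 = sum(M1 times) + min(M2 times) = 24 + 4 = 28
LB2 = min(M1 times) + sum(M2 times) = 2 + 35 = 37
Lower bound = max(LB1, LB2) = max(28, 37) = 37

37


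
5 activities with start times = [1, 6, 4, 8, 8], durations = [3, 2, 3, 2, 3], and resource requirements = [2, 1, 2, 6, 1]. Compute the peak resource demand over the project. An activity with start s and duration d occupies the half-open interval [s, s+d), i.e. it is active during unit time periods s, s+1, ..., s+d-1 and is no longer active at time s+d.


Each activity i is active on [start_i, start_i + duration_i).
Compute total resource usage per time slot:
  t=0: active resources = [], total = 0
  t=1: active resources = [2], total = 2
  t=2: active resources = [2], total = 2
  t=3: active resources = [2], total = 2
  t=4: active resources = [2], total = 2
  t=5: active resources = [2], total = 2
  t=6: active resources = [1, 2], total = 3
  t=7: active resources = [1], total = 1
  t=8: active resources = [6, 1], total = 7
  t=9: active resources = [6, 1], total = 7
  t=10: active resources = [1], total = 1
Peak resource demand = 7

7


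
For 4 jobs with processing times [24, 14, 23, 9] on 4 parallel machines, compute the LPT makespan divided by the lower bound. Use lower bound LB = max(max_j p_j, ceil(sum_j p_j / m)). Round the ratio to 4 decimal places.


LPT order: [24, 23, 14, 9]
Machine loads after assignment: [24, 23, 14, 9]
LPT makespan = 24
Lower bound = max(max_job, ceil(total/4)) = max(24, 18) = 24
Ratio = 24 / 24 = 1.0

1.0


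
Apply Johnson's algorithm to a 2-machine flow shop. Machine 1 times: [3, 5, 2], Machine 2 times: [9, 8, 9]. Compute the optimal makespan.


Apply Johnson's rule:
  Group 1 (a <= b): [(3, 2, 9), (1, 3, 9), (2, 5, 8)]
  Group 2 (a > b): []
Optimal job order: [3, 1, 2]
Schedule:
  Job 3: M1 done at 2, M2 done at 11
  Job 1: M1 done at 5, M2 done at 20
  Job 2: M1 done at 10, M2 done at 28
Makespan = 28

28


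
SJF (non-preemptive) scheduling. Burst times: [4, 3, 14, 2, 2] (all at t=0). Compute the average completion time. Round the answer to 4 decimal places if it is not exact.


SJF order (ascending): [2, 2, 3, 4, 14]
Completion times:
  Job 1: burst=2, C=2
  Job 2: burst=2, C=4
  Job 3: burst=3, C=7
  Job 4: burst=4, C=11
  Job 5: burst=14, C=25
Average completion = 49/5 = 9.8

9.8


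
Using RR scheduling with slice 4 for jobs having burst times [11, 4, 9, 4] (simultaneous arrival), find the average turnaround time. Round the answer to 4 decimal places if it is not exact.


Time quantum = 4
Execution trace:
  J1 runs 4 units, time = 4
  J2 runs 4 units, time = 8
  J3 runs 4 units, time = 12
  J4 runs 4 units, time = 16
  J1 runs 4 units, time = 20
  J3 runs 4 units, time = 24
  J1 runs 3 units, time = 27
  J3 runs 1 units, time = 28
Finish times: [27, 8, 28, 16]
Average turnaround = 79/4 = 19.75

19.75


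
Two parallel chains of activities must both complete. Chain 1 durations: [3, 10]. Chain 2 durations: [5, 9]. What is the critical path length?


Path A total = 3 + 10 = 13
Path B total = 5 + 9 = 14
Critical path = longest path = max(13, 14) = 14

14


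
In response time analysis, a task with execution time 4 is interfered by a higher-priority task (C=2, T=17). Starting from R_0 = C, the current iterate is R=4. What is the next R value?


R_next = C + ceil(R_prev / T_hp) * C_hp
ceil(4 / 17) = ceil(0.2353) = 1
Interference = 1 * 2 = 2
R_next = 4 + 2 = 6

6


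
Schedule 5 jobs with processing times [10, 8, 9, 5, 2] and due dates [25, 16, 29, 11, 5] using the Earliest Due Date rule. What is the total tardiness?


Sort by due date (EDD order): [(2, 5), (5, 11), (8, 16), (10, 25), (9, 29)]
Compute completion times and tardiness:
  Job 1: p=2, d=5, C=2, tardiness=max(0,2-5)=0
  Job 2: p=5, d=11, C=7, tardiness=max(0,7-11)=0
  Job 3: p=8, d=16, C=15, tardiness=max(0,15-16)=0
  Job 4: p=10, d=25, C=25, tardiness=max(0,25-25)=0
  Job 5: p=9, d=29, C=34, tardiness=max(0,34-29)=5
Total tardiness = 5

5


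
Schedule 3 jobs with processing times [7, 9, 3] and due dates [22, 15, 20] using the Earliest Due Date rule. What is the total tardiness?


Sort by due date (EDD order): [(9, 15), (3, 20), (7, 22)]
Compute completion times and tardiness:
  Job 1: p=9, d=15, C=9, tardiness=max(0,9-15)=0
  Job 2: p=3, d=20, C=12, tardiness=max(0,12-20)=0
  Job 3: p=7, d=22, C=19, tardiness=max(0,19-22)=0
Total tardiness = 0

0


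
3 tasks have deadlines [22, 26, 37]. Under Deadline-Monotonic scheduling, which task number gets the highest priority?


Sort tasks by relative deadline (ascending):
  Task 1: deadline = 22
  Task 2: deadline = 26
  Task 3: deadline = 37
Priority order (highest first): [1, 2, 3]
Highest priority task = 1

1


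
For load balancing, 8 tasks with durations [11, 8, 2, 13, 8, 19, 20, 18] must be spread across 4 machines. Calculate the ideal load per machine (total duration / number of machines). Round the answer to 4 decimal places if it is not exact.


Total processing time = 11 + 8 + 2 + 13 + 8 + 19 + 20 + 18 = 99
Number of machines = 4
Ideal balanced load = 99 / 4 = 24.75

24.75


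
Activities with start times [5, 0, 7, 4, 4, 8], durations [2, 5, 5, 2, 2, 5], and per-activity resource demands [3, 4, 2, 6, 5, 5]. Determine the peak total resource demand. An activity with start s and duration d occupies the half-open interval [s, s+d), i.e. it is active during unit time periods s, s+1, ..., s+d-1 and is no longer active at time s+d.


Each activity i is active on [start_i, start_i + duration_i).
Compute total resource usage per time slot:
  t=0: active resources = [4], total = 4
  t=1: active resources = [4], total = 4
  t=2: active resources = [4], total = 4
  t=3: active resources = [4], total = 4
  t=4: active resources = [4, 6, 5], total = 15
  t=5: active resources = [3, 6, 5], total = 14
  t=6: active resources = [3], total = 3
  t=7: active resources = [2], total = 2
  t=8: active resources = [2, 5], total = 7
  t=9: active resources = [2, 5], total = 7
  t=10: active resources = [2, 5], total = 7
  t=11: active resources = [2, 5], total = 7
  t=12: active resources = [5], total = 5
Peak resource demand = 15

15


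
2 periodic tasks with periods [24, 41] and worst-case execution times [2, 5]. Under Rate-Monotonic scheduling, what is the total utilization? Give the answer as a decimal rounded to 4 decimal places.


Compute individual utilizations (exact fractions):
  Task 1: C/T = 2/24 = 1/12 (approx. 0.0833)
  Task 2: C/T = 5/41 (approx. 0.122)
Total utilization U = 1/12 + 5/41 = 101/492
Rounded to 4 decimal places: U = 0.2053
RM (Liu & Layland) bound for 2 tasks = 0.828427; compare with U = 101/492 (approx. 0.205285)
U <= bound, so schedulable by RM sufficient condition.

0.2053


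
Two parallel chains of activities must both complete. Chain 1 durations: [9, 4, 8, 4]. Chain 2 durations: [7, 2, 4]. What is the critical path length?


Path A total = 9 + 4 + 8 + 4 = 25
Path B total = 7 + 2 + 4 = 13
Critical path = longest path = max(25, 13) = 25

25


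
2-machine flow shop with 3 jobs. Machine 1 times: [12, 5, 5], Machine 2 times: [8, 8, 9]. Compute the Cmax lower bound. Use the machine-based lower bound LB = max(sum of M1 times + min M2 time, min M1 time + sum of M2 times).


LB1 = sum(M1 times) + min(M2 times) = 22 + 8 = 30
LB2 = min(M1 times) + sum(M2 times) = 5 + 25 = 30
Lower bound = max(LB1, LB2) = max(30, 30) = 30

30


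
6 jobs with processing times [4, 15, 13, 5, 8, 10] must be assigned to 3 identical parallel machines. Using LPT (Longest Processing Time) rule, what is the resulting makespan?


Sort jobs in decreasing order (LPT): [15, 13, 10, 8, 5, 4]
Assign each job to the least loaded machine:
  Machine 1: jobs [15, 4], load = 19
  Machine 2: jobs [13, 5], load = 18
  Machine 3: jobs [10, 8], load = 18
Makespan = max load = 19

19


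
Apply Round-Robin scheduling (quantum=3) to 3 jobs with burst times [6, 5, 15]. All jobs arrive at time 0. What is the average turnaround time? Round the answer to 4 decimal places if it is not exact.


Time quantum = 3
Execution trace:
  J1 runs 3 units, time = 3
  J2 runs 3 units, time = 6
  J3 runs 3 units, time = 9
  J1 runs 3 units, time = 12
  J2 runs 2 units, time = 14
  J3 runs 3 units, time = 17
  J3 runs 3 units, time = 20
  J3 runs 3 units, time = 23
  J3 runs 3 units, time = 26
Finish times: [12, 14, 26]
Average turnaround = 52/3 = 17.3333

17.3333


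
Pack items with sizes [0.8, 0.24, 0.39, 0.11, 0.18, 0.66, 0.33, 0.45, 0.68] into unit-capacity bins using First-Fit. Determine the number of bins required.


Place items sequentially using First-Fit:
  Item 0.8 -> new Bin 1
  Item 0.24 -> new Bin 2
  Item 0.39 -> Bin 2 (now 0.63)
  Item 0.11 -> Bin 1 (now 0.91)
  Item 0.18 -> Bin 2 (now 0.81)
  Item 0.66 -> new Bin 3
  Item 0.33 -> Bin 3 (now 0.99)
  Item 0.45 -> new Bin 4
  Item 0.68 -> new Bin 5
Total bins used = 5

5


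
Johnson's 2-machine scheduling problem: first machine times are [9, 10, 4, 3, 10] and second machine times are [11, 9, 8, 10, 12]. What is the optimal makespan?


Apply Johnson's rule:
  Group 1 (a <= b): [(4, 3, 10), (3, 4, 8), (1, 9, 11), (5, 10, 12)]
  Group 2 (a > b): [(2, 10, 9)]
Optimal job order: [4, 3, 1, 5, 2]
Schedule:
  Job 4: M1 done at 3, M2 done at 13
  Job 3: M1 done at 7, M2 done at 21
  Job 1: M1 done at 16, M2 done at 32
  Job 5: M1 done at 26, M2 done at 44
  Job 2: M1 done at 36, M2 done at 53
Makespan = 53

53


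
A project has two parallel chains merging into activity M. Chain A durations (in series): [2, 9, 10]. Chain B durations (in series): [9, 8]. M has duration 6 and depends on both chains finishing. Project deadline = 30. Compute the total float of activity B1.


Forward pass: ES(B1) = sum of predecessors on chain B = 0
EF = ES + duration = 0 + 9 = 9
Backward pass: LF(M) = deadline = 30; LS(M) = 30 - 6 = 24
LF(B1) = LS(M) - sum(successors on chain B) = 24 - 8 = 16
LS = LF - duration = 16 - 9 = 7
Total float = LS - ES = 7 - 0 = 7

7


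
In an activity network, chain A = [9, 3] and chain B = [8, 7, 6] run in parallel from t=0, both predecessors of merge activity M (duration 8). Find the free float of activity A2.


ES(A2) = sum of predecessors on chain A = 9
EF(A2) = ES + duration = 9 + 3 = 12
Successor of A2 is M. ES(M) = max(sum(A), sum(B)) = max(12, 21) = 21
Free float = ES(successor) - EF(current) = 21 - 12 = 9

9


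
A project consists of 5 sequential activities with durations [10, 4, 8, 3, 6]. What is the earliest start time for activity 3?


Activity 3 starts after activities 1 through 2 complete.
Predecessor durations: [10, 4]
ES = 10 + 4 = 14

14


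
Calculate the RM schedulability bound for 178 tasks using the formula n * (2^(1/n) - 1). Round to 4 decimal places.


Compute 2^(1/178) = 1.0039016771
Subtract 1: 1.0039016771 - 1 = 0.0039016771
Multiply by n: 178 * 0.0039016771 = 0.6944985238
Round to 4 dp: 0.6945

0.6945


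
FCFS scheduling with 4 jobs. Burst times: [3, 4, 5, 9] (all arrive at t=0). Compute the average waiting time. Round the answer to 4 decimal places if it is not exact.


FCFS order (as given): [3, 4, 5, 9]
Waiting times:
  Job 1: wait = 0
  Job 2: wait = 3
  Job 3: wait = 7
  Job 4: wait = 12
Sum of waiting times = 22
Average waiting time = 22/4 = 5.5

5.5


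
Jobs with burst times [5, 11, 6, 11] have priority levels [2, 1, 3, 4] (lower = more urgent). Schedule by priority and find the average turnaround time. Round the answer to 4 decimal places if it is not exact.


Sort by priority (ascending = highest first):
Order: [(1, 11), (2, 5), (3, 6), (4, 11)]
Completion times:
  Priority 1, burst=11, C=11
  Priority 2, burst=5, C=16
  Priority 3, burst=6, C=22
  Priority 4, burst=11, C=33
Average turnaround = 82/4 = 20.5

20.5


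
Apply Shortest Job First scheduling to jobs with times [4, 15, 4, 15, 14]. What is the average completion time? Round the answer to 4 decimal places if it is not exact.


SJF order (ascending): [4, 4, 14, 15, 15]
Completion times:
  Job 1: burst=4, C=4
  Job 2: burst=4, C=8
  Job 3: burst=14, C=22
  Job 4: burst=15, C=37
  Job 5: burst=15, C=52
Average completion = 123/5 = 24.6

24.6


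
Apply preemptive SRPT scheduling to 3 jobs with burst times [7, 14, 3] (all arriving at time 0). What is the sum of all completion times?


Since all jobs arrive at t=0, SRPT equals SPT ordering.
SPT order: [3, 7, 14]
Completion times:
  Job 1: p=3, C=3
  Job 2: p=7, C=10
  Job 3: p=14, C=24
Total completion time = 3 + 10 + 24 = 37

37


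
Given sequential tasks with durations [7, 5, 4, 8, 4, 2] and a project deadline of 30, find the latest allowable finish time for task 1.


LF(activity 1) = deadline - sum of successor durations
Successors: activities 2 through 6 with durations [5, 4, 8, 4, 2]
Sum of successor durations = 23
LF = 30 - 23 = 7

7


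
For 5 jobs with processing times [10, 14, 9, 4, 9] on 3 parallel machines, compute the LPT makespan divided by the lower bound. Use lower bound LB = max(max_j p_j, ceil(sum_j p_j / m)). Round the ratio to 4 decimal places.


LPT order: [14, 10, 9, 9, 4]
Machine loads after assignment: [14, 14, 18]
LPT makespan = 18
Lower bound = max(max_job, ceil(total/3)) = max(14, 16) = 16
Ratio = 18 / 16 = 1.125

1.125


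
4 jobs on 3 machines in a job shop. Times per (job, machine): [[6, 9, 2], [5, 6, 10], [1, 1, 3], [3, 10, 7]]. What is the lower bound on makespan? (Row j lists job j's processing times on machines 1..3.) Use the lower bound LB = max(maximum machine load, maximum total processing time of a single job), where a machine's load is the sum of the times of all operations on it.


Machine loads:
  Machine 1: 6 + 5 + 1 + 3 = 15
  Machine 2: 9 + 6 + 1 + 10 = 26
  Machine 3: 2 + 10 + 3 + 7 = 22
Max machine load = 26
Job totals:
  Job 1: 17
  Job 2: 21
  Job 3: 5
  Job 4: 20
Max job total = 21
Lower bound = max(26, 21) = 26

26


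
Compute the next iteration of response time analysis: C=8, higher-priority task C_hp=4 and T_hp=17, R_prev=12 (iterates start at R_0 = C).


R_next = C + ceil(R_prev / T_hp) * C_hp
ceil(12 / 17) = ceil(0.7059) = 1
Interference = 1 * 4 = 4
R_next = 8 + 4 = 12
R_next = R_prev, so the iteration has converged (response time = 12).

12


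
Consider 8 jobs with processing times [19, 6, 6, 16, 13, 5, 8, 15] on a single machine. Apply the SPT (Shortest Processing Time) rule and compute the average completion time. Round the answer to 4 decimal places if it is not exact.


Sort jobs by processing time (SPT order): [5, 6, 6, 8, 13, 15, 16, 19]
Compute completion times sequentially:
  Job 1: processing = 5, completes at 5
  Job 2: processing = 6, completes at 11
  Job 3: processing = 6, completes at 17
  Job 4: processing = 8, completes at 25
  Job 5: processing = 13, completes at 38
  Job 6: processing = 15, completes at 53
  Job 7: processing = 16, completes at 69
  Job 8: processing = 19, completes at 88
Sum of completion times = 306
Average completion time = 306/8 = 38.25

38.25


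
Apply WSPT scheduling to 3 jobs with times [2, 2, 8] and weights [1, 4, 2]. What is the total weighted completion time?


Compute p/w ratios and sort ascending (WSPT): [(2, 4), (2, 1), (8, 2)]
Compute weighted completion times:
  Job (p=2,w=4): C=2, w*C=4*2=8
  Job (p=2,w=1): C=4, w*C=1*4=4
  Job (p=8,w=2): C=12, w*C=2*12=24
Total weighted completion time = 36

36


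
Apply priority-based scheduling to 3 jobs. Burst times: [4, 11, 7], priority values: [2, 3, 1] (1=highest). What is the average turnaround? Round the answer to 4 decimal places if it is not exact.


Sort by priority (ascending = highest first):
Order: [(1, 7), (2, 4), (3, 11)]
Completion times:
  Priority 1, burst=7, C=7
  Priority 2, burst=4, C=11
  Priority 3, burst=11, C=22
Average turnaround = 40/3 = 13.3333

13.3333


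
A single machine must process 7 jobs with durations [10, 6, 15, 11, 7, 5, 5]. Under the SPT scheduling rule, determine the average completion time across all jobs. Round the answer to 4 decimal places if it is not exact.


Sort jobs by processing time (SPT order): [5, 5, 6, 7, 10, 11, 15]
Compute completion times sequentially:
  Job 1: processing = 5, completes at 5
  Job 2: processing = 5, completes at 10
  Job 3: processing = 6, completes at 16
  Job 4: processing = 7, completes at 23
  Job 5: processing = 10, completes at 33
  Job 6: processing = 11, completes at 44
  Job 7: processing = 15, completes at 59
Sum of completion times = 190
Average completion time = 190/7 = 27.1429

27.1429


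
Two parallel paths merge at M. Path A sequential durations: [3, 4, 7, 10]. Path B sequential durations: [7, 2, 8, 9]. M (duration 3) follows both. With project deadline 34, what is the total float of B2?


Forward pass: ES(B2) = sum of predecessors on chain B = 7
EF = ES + duration = 7 + 2 = 9
Backward pass: LF(M) = deadline = 34; LS(M) = 34 - 3 = 31
LF(B2) = LS(M) - sum(successors on chain B) = 31 - 17 = 14
LS = LF - duration = 14 - 2 = 12
Total float = LS - ES = 12 - 7 = 5

5


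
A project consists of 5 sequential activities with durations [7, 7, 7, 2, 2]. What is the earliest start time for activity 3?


Activity 3 starts after activities 1 through 2 complete.
Predecessor durations: [7, 7]
ES = 7 + 7 = 14

14


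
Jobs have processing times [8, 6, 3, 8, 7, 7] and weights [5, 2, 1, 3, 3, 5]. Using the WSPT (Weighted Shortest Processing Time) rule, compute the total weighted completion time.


Compute p/w ratios and sort ascending (WSPT): [(7, 5), (8, 5), (7, 3), (8, 3), (6, 2), (3, 1)]
Compute weighted completion times:
  Job (p=7,w=5): C=7, w*C=5*7=35
  Job (p=8,w=5): C=15, w*C=5*15=75
  Job (p=7,w=3): C=22, w*C=3*22=66
  Job (p=8,w=3): C=30, w*C=3*30=90
  Job (p=6,w=2): C=36, w*C=2*36=72
  Job (p=3,w=1): C=39, w*C=1*39=39
Total weighted completion time = 377

377


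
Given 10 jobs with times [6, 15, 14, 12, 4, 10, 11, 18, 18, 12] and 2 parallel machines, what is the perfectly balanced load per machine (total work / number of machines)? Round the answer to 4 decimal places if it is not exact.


Total processing time = 6 + 15 + 14 + 12 + 4 + 10 + 11 + 18 + 18 + 12 = 120
Number of machines = 2
Ideal balanced load = 120 / 2 = 60.0

60.0


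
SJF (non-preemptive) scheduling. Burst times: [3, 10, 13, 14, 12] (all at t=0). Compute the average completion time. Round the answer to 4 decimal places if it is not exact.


SJF order (ascending): [3, 10, 12, 13, 14]
Completion times:
  Job 1: burst=3, C=3
  Job 2: burst=10, C=13
  Job 3: burst=12, C=25
  Job 4: burst=13, C=38
  Job 5: burst=14, C=52
Average completion = 131/5 = 26.2

26.2


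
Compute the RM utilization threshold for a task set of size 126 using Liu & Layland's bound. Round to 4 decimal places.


Compute 2^(1/126) = 1.0055163273
Subtract 1: 1.0055163273 - 1 = 0.0055163273
Multiply by n: 126 * 0.0055163273 = 0.6950572398
Round to 4 dp: 0.6951

0.6951


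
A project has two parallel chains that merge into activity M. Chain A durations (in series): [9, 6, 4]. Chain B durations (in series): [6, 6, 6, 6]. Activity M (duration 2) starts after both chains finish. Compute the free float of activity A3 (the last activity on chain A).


ES(A3) = sum of predecessors on chain A = 15
EF(A3) = ES + duration = 15 + 4 = 19
Successor of A3 is M. ES(M) = max(sum(A), sum(B)) = max(19, 24) = 24
Free float = ES(successor) - EF(current) = 24 - 19 = 5

5


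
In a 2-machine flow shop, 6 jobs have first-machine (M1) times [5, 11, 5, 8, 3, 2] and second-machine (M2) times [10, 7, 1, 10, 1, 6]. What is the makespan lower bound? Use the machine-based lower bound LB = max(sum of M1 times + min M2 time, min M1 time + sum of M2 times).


LB1 = sum(M1 times) + min(M2 times) = 34 + 1 = 35
LB2 = min(M1 times) + sum(M2 times) = 2 + 35 = 37
Lower bound = max(LB1, LB2) = max(35, 37) = 37

37


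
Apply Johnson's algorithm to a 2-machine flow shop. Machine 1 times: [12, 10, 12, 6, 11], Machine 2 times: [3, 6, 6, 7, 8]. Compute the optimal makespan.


Apply Johnson's rule:
  Group 1 (a <= b): [(4, 6, 7)]
  Group 2 (a > b): [(5, 11, 8), (2, 10, 6), (3, 12, 6), (1, 12, 3)]
Optimal job order: [4, 5, 2, 3, 1]
Schedule:
  Job 4: M1 done at 6, M2 done at 13
  Job 5: M1 done at 17, M2 done at 25
  Job 2: M1 done at 27, M2 done at 33
  Job 3: M1 done at 39, M2 done at 45
  Job 1: M1 done at 51, M2 done at 54
Makespan = 54

54


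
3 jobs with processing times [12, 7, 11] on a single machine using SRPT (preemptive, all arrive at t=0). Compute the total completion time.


Since all jobs arrive at t=0, SRPT equals SPT ordering.
SPT order: [7, 11, 12]
Completion times:
  Job 1: p=7, C=7
  Job 2: p=11, C=18
  Job 3: p=12, C=30
Total completion time = 7 + 18 + 30 = 55

55


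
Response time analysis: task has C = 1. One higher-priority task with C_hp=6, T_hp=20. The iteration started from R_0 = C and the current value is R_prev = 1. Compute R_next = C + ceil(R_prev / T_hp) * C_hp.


R_next = C + ceil(R_prev / T_hp) * C_hp
ceil(1 / 20) = ceil(0.05) = 1
Interference = 1 * 6 = 6
R_next = 1 + 6 = 7

7


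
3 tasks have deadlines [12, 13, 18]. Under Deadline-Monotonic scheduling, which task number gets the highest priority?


Sort tasks by relative deadline (ascending):
  Task 1: deadline = 12
  Task 2: deadline = 13
  Task 3: deadline = 18
Priority order (highest first): [1, 2, 3]
Highest priority task = 1

1


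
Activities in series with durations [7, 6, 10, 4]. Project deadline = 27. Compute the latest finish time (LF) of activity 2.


LF(activity 2) = deadline - sum of successor durations
Successors: activities 3 through 4 with durations [10, 4]
Sum of successor durations = 14
LF = 27 - 14 = 13

13


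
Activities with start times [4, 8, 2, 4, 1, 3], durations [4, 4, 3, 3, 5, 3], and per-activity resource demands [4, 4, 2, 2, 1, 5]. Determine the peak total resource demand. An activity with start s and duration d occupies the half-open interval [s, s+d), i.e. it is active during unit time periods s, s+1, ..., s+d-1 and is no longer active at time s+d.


Each activity i is active on [start_i, start_i + duration_i).
Compute total resource usage per time slot:
  t=0: active resources = [], total = 0
  t=1: active resources = [1], total = 1
  t=2: active resources = [2, 1], total = 3
  t=3: active resources = [2, 1, 5], total = 8
  t=4: active resources = [4, 2, 2, 1, 5], total = 14
  t=5: active resources = [4, 2, 1, 5], total = 12
  t=6: active resources = [4, 2], total = 6
  t=7: active resources = [4], total = 4
  t=8: active resources = [4], total = 4
  t=9: active resources = [4], total = 4
  t=10: active resources = [4], total = 4
  t=11: active resources = [4], total = 4
Peak resource demand = 14

14


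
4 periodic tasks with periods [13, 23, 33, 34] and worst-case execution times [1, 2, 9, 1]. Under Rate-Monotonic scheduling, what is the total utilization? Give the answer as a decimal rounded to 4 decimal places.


Compute individual utilizations (exact fractions):
  Task 1: C/T = 1/13 (approx. 0.0769)
  Task 2: C/T = 2/23 (approx. 0.087)
  Task 3: C/T = 9/33 = 3/11 (approx. 0.2727)
  Task 4: C/T = 1/34 (approx. 0.0294)
Total utilization U = 1/13 + 2/23 + 3/11 + 1/34 = 52113/111826
Rounded to 4 decimal places: U = 0.4660
RM (Liu & Layland) bound for 4 tasks = 0.756828; compare with U = 52113/111826 (approx. 0.466019)
U <= bound, so schedulable by RM sufficient condition.

0.4660


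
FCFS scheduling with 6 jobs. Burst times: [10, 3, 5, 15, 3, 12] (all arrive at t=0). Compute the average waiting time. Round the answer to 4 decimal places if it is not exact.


FCFS order (as given): [10, 3, 5, 15, 3, 12]
Waiting times:
  Job 1: wait = 0
  Job 2: wait = 10
  Job 3: wait = 13
  Job 4: wait = 18
  Job 5: wait = 33
  Job 6: wait = 36
Sum of waiting times = 110
Average waiting time = 110/6 = 18.3333

18.3333


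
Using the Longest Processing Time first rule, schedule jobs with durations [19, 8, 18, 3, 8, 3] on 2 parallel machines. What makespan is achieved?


Sort jobs in decreasing order (LPT): [19, 18, 8, 8, 3, 3]
Assign each job to the least loaded machine:
  Machine 1: jobs [19, 8, 3], load = 30
  Machine 2: jobs [18, 8, 3], load = 29
Makespan = max load = 30

30


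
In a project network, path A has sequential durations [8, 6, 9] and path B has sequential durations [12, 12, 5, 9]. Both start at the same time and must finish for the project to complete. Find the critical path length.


Path A total = 8 + 6 + 9 = 23
Path B total = 12 + 12 + 5 + 9 = 38
Critical path = longest path = max(23, 38) = 38

38


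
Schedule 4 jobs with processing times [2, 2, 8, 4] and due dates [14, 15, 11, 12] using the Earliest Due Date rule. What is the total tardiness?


Sort by due date (EDD order): [(8, 11), (4, 12), (2, 14), (2, 15)]
Compute completion times and tardiness:
  Job 1: p=8, d=11, C=8, tardiness=max(0,8-11)=0
  Job 2: p=4, d=12, C=12, tardiness=max(0,12-12)=0
  Job 3: p=2, d=14, C=14, tardiness=max(0,14-14)=0
  Job 4: p=2, d=15, C=16, tardiness=max(0,16-15)=1
Total tardiness = 1

1


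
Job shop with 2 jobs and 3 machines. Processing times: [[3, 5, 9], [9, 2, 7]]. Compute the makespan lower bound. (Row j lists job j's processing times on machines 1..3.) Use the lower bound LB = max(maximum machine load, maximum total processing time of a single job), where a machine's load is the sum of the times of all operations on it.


Machine loads:
  Machine 1: 3 + 9 = 12
  Machine 2: 5 + 2 = 7
  Machine 3: 9 + 7 = 16
Max machine load = 16
Job totals:
  Job 1: 17
  Job 2: 18
Max job total = 18
Lower bound = max(16, 18) = 18

18


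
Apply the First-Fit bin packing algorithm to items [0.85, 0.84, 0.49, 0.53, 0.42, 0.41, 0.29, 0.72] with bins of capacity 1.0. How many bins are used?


Place items sequentially using First-Fit:
  Item 0.85 -> new Bin 1
  Item 0.84 -> new Bin 2
  Item 0.49 -> new Bin 3
  Item 0.53 -> new Bin 4
  Item 0.42 -> Bin 3 (now 0.91)
  Item 0.41 -> Bin 4 (now 0.94)
  Item 0.29 -> new Bin 5
  Item 0.72 -> new Bin 6
Total bins used = 6

6


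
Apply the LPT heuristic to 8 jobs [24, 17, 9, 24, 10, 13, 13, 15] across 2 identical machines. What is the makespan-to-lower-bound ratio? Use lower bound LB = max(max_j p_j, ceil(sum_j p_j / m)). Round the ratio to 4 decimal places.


LPT order: [24, 24, 17, 15, 13, 13, 10, 9]
Machine loads after assignment: [63, 62]
LPT makespan = 63
Lower bound = max(max_job, ceil(total/2)) = max(24, 63) = 63
Ratio = 63 / 63 = 1.0

1.0


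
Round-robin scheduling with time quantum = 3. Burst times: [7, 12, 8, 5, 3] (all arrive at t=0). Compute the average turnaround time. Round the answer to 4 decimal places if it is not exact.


Time quantum = 3
Execution trace:
  J1 runs 3 units, time = 3
  J2 runs 3 units, time = 6
  J3 runs 3 units, time = 9
  J4 runs 3 units, time = 12
  J5 runs 3 units, time = 15
  J1 runs 3 units, time = 18
  J2 runs 3 units, time = 21
  J3 runs 3 units, time = 24
  J4 runs 2 units, time = 26
  J1 runs 1 units, time = 27
  J2 runs 3 units, time = 30
  J3 runs 2 units, time = 32
  J2 runs 3 units, time = 35
Finish times: [27, 35, 32, 26, 15]
Average turnaround = 135/5 = 27.0

27.0


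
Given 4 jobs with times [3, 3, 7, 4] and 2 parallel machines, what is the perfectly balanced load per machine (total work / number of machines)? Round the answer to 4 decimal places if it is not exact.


Total processing time = 3 + 3 + 7 + 4 = 17
Number of machines = 2
Ideal balanced load = 17 / 2 = 8.5

8.5


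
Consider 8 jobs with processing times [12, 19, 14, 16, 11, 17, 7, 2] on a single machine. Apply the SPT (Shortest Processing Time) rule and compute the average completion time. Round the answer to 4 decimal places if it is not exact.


Sort jobs by processing time (SPT order): [2, 7, 11, 12, 14, 16, 17, 19]
Compute completion times sequentially:
  Job 1: processing = 2, completes at 2
  Job 2: processing = 7, completes at 9
  Job 3: processing = 11, completes at 20
  Job 4: processing = 12, completes at 32
  Job 5: processing = 14, completes at 46
  Job 6: processing = 16, completes at 62
  Job 7: processing = 17, completes at 79
  Job 8: processing = 19, completes at 98
Sum of completion times = 348
Average completion time = 348/8 = 43.5

43.5


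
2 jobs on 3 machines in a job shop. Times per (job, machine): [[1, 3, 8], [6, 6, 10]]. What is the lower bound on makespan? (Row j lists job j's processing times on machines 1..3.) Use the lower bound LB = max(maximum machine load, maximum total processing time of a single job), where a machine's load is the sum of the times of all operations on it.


Machine loads:
  Machine 1: 1 + 6 = 7
  Machine 2: 3 + 6 = 9
  Machine 3: 8 + 10 = 18
Max machine load = 18
Job totals:
  Job 1: 12
  Job 2: 22
Max job total = 22
Lower bound = max(18, 22) = 22

22


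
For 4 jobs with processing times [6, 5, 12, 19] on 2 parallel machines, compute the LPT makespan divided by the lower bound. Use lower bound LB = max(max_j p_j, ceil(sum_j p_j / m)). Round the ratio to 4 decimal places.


LPT order: [19, 12, 6, 5]
Machine loads after assignment: [19, 23]
LPT makespan = 23
Lower bound = max(max_job, ceil(total/2)) = max(19, 21) = 21
Ratio = 23 / 21 = 1.0952

1.0952


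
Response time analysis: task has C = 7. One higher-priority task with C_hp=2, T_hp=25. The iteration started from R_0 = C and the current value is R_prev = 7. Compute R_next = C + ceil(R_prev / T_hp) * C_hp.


R_next = C + ceil(R_prev / T_hp) * C_hp
ceil(7 / 25) = ceil(0.28) = 1
Interference = 1 * 2 = 2
R_next = 7 + 2 = 9

9


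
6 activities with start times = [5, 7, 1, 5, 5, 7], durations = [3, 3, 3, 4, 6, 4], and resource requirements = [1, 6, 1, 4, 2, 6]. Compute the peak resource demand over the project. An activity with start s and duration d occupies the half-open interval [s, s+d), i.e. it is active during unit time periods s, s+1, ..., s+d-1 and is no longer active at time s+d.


Each activity i is active on [start_i, start_i + duration_i).
Compute total resource usage per time slot:
  t=0: active resources = [], total = 0
  t=1: active resources = [1], total = 1
  t=2: active resources = [1], total = 1
  t=3: active resources = [1], total = 1
  t=4: active resources = [], total = 0
  t=5: active resources = [1, 4, 2], total = 7
  t=6: active resources = [1, 4, 2], total = 7
  t=7: active resources = [1, 6, 4, 2, 6], total = 19
  t=8: active resources = [6, 4, 2, 6], total = 18
  t=9: active resources = [6, 2, 6], total = 14
  t=10: active resources = [2, 6], total = 8
Peak resource demand = 19

19


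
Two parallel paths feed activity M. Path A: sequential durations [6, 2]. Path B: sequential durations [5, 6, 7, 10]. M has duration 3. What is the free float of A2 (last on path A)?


ES(A2) = sum of predecessors on chain A = 6
EF(A2) = ES + duration = 6 + 2 = 8
Successor of A2 is M. ES(M) = max(sum(A), sum(B)) = max(8, 28) = 28
Free float = ES(successor) - EF(current) = 28 - 8 = 20

20


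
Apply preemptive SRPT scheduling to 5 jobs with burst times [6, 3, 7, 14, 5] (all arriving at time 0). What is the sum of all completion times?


Since all jobs arrive at t=0, SRPT equals SPT ordering.
SPT order: [3, 5, 6, 7, 14]
Completion times:
  Job 1: p=3, C=3
  Job 2: p=5, C=8
  Job 3: p=6, C=14
  Job 4: p=7, C=21
  Job 5: p=14, C=35
Total completion time = 3 + 8 + 14 + 21 + 35 = 81

81


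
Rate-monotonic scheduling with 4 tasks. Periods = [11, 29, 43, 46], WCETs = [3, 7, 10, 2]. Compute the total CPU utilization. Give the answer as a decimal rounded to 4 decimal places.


Compute individual utilizations (exact fractions):
  Task 1: C/T = 3/11 (approx. 0.2727)
  Task 2: C/T = 7/29 (approx. 0.2414)
  Task 3: C/T = 10/43 (approx. 0.2326)
  Task 4: C/T = 2/46 = 1/23 (approx. 0.0435)
Total utilization U = 3/11 + 7/29 + 10/43 + 1/23 = 249283/315491
Rounded to 4 decimal places: U = 0.7901
RM (Liu & Layland) bound for 4 tasks = 0.756828; compare with U = 249283/315491 (approx. 0.790143)
bound < U <= 1, so the RM sufficient condition is not met (inconclusive; an exact test such as response-time analysis is needed).

0.7901


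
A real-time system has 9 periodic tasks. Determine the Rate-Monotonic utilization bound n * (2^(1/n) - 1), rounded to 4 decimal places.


Compute 2^(1/9) = 1.0800597389
Subtract 1: 1.0800597389 - 1 = 0.0800597389
Multiply by n: 9 * 0.0800597389 = 0.7205376501
Round to 4 dp: 0.7205

0.7205


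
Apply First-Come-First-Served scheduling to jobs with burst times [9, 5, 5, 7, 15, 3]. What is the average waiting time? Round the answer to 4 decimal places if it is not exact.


FCFS order (as given): [9, 5, 5, 7, 15, 3]
Waiting times:
  Job 1: wait = 0
  Job 2: wait = 9
  Job 3: wait = 14
  Job 4: wait = 19
  Job 5: wait = 26
  Job 6: wait = 41
Sum of waiting times = 109
Average waiting time = 109/6 = 18.1667

18.1667


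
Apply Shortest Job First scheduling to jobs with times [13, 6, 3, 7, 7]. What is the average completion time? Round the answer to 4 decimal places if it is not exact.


SJF order (ascending): [3, 6, 7, 7, 13]
Completion times:
  Job 1: burst=3, C=3
  Job 2: burst=6, C=9
  Job 3: burst=7, C=16
  Job 4: burst=7, C=23
  Job 5: burst=13, C=36
Average completion = 87/5 = 17.4

17.4


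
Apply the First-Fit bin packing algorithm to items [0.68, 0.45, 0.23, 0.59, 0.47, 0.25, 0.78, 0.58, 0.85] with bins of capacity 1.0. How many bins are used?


Place items sequentially using First-Fit:
  Item 0.68 -> new Bin 1
  Item 0.45 -> new Bin 2
  Item 0.23 -> Bin 1 (now 0.91)
  Item 0.59 -> new Bin 3
  Item 0.47 -> Bin 2 (now 0.92)
  Item 0.25 -> Bin 3 (now 0.84)
  Item 0.78 -> new Bin 4
  Item 0.58 -> new Bin 5
  Item 0.85 -> new Bin 6
Total bins used = 6

6
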